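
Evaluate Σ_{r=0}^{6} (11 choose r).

1 + 11 + 55 + 165 + 330 + 462 + 462 = 1486.

1486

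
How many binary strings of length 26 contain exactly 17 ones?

Choose the 17 positions: C(26,17) = 3124550.

3124550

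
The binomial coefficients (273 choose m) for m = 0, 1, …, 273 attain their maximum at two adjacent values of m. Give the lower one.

For odd n = 273, C(273,m) peaks at m = (n−1)/2 and (n+1)/2; the lower is 136.

136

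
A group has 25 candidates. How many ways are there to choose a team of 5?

This is C(25,5) = 53130.

53130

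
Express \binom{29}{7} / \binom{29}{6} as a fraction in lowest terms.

23/7

C(n,k+1)/C(n,k) = (n−k)/(k+1) = (29−6)/(6+1) = 23/7.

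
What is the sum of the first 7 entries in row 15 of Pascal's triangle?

1 + 15 + 105 + 455 + 1365 + 3003 + 5005 = 9949.

9949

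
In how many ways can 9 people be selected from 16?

11440

This is C(16,9) = 11440.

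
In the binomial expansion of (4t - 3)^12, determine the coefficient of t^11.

-150994944

The general term is C(12,j)·(4t)^j·(-3)^(12-j); the t^11 term has j = 11.
C(12,11) = 12.
Coefficient = C(12,11) · 4^11 · (-3)^1 = 12 · 4194304 · (-3) = -150994944.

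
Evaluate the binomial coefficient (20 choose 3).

C(20,3) = (20·19·18) / 3! = 6840 / 6 = 1140.

1140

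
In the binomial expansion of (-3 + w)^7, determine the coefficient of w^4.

The general term is C(7,j)·(-3)^j·(w)^(7-j); the w^4 term has j = 3.
C(7,3) = 35.
Coefficient = C(7,3) · (-3)^3 = 35 · (-27) = -945.

-945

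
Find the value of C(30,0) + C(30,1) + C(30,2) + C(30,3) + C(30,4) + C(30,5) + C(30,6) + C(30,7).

1 + 30 + 435 + 4060 + 27405 + 142506 + 593775 + 2035800 = 2804012.

2804012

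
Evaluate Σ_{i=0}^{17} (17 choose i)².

2333606220

Σ C(17,i)² is the coefficient of x^17 in (1+x)^17(1+x)^17 = (1+x)^34, i.e. C(34,17) = 2333606220.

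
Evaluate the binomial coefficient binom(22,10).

646646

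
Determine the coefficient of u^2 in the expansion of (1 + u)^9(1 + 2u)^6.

Coefficient of u^2 = Σ_{j} C(9,j)·1^j·C(6,2-j)·2^(2-j) for j from 0 to 2.
= 60 + 108 + 36 = 204.

204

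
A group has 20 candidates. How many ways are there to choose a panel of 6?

38760

This is C(20,6) = 38760.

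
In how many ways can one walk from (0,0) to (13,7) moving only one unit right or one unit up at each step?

Each path is a sequence of 20 steps with 13 rights: C(20,13) = 77520.

77520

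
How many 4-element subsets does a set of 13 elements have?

C(13,4) = (13·12·11·10) / 4! = 17160 / 24 = 715.

715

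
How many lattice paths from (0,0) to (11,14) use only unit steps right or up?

4457400

Each path is a sequence of 25 steps with 11 rights: C(25,11) = 4457400.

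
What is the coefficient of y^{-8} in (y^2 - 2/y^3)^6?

General term: C(6,j)·(y^2)^j·(-2/y^3)^(6-j), with y-exponent 2j − 3(6−j) = 5j − 18.
Set 5j − 18 = -8: j = 2.
C(6,2) = 15; 1^2 = 1; (-2)^4 = 16.
Coefficient = 15 · 1 · 16 = 240.

240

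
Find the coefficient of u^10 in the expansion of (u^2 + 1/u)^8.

General term: C(8,j)·(u^2)^j·(1/u)^(8-j), with u-exponent 2j − 1(8−j) = 3j − 8.
Set 3j − 8 = 10: j = 6.
C(8,6) = 28; 1^6 = 1; 1^2 = 1.
Coefficient = 28 · 1 · 1 = 28.

28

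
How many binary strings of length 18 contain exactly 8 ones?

43758

Choose the 8 positions: C(18,8) = 43758.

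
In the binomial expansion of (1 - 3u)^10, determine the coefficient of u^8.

295245

The general term is C(10,j)·(1)^j·(-3u)^(10-j); the u^8 term has j = 2.
C(10,2) = 45.
Coefficient = C(10,2) · (-3)^8 = 45 · 6561 = 295245.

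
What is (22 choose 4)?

C(22,4) = (22·21·20·19) / 4! = 175560 / 24 = 7315.

7315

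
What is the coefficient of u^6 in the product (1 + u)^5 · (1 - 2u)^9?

-642

Coefficient of u^6 = Σ_{j} C(5,j)·1^j·C(9,6-j)·(-2)^(6-j) for j from 0 to 5.
= 5376 + (-20160) + 20160 + (-6720) + 720 + (-18) = -642.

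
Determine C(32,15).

C(32,15) = (32·31·30·29·28·27·26·25·24·23·22·21·20·19·18) / 15! = 739781100339240960000 / 1307674368000 = 565722720.

565722720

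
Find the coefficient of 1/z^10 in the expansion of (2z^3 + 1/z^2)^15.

21840

General term: C(15,j)·(2z^3)^j·(1/z^2)^(15-j), with z-exponent 3j − 2(15−j) = 5j − 30.
Set 5j − 30 = -10: j = 4.
C(15,4) = 1365; 2^4 = 16; 1^11 = 1.
Coefficient = 1365 · 16 · 1 = 21840.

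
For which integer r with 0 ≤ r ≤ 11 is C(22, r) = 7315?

4

C(22,r) increases on 0 ≤ r ≤ 11. C(22,3) = 1540 and C(22,4) = 7315, so r = 4.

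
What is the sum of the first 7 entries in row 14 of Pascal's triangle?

6476

1 + 14 + 91 + 364 + 1001 + 2002 + 3003 = 6476.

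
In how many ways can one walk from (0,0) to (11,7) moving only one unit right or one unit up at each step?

Each path is a sequence of 18 steps with 11 rights: C(18,11) = 31824.

31824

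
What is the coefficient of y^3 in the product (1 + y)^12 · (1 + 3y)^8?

Coefficient of y^3 = Σ_{j} C(12,j)·1^j·C(8,3-j)·3^(3-j) for j from 0 to 3.
= 1512 + 3024 + 1584 + 220 = 6340.

6340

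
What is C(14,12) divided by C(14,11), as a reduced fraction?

C(n,k+1)/C(n,k) = (n−k)/(k+1) = (14−11)/(11+1) = 3/12 = 1/4.

1/4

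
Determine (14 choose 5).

C(14,5) = (14·13·12·11·10) / 5! = 240240 / 120 = 2002.

2002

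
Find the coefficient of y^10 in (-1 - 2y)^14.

The general term is C(14,j)·(-1)^j·(-2y)^(14-j); the y^10 term has j = 4.
C(14,4) = 1001.
Coefficient = C(14,4) · (-2)^10 = 1001 · 1024 = 1025024.

1025024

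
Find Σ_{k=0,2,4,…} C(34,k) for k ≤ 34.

Half of (1+1)^34 + (1−1)^34 gives the even-index sum: 2^33 = 8589934592.

8589934592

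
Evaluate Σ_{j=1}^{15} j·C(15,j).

Since j·C(15,j) = 15·C(14,j−1), the sum is 15·2^14 = 15·16384 = 245760.

245760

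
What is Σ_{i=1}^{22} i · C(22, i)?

46137344

Since i·C(22,i) = 22·C(21,i−1), the sum is 22·2^21 = 22·2097152 = 46137344.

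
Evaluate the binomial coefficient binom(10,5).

C(10,5) = (10·9·8·7·6) / 5! = 30240 / 120 = 252.

252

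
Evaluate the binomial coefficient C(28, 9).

C(28,9) = (28·27·26·25·24·23·22·21·20) / 9! = 2506375872000 / 362880 = 6906900.

6906900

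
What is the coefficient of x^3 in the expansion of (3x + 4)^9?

The general term is C(9,j)·(3x)^j·(4)^(9-j); the x^3 term has j = 3.
C(9,3) = 84.
Coefficient = C(9,3) · 3^3 · 4^6 = 84 · 27 · 4096 = 9289728.

9289728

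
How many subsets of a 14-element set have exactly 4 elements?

1001

Choose the 4 positions: C(14,4) = 1001.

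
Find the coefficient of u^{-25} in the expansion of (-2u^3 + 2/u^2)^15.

-491520

General term: C(15,j)·(-2u^3)^j·(2/u^2)^(15-j), with u-exponent 3j − 2(15−j) = 5j − 30.
Set 5j − 30 = -25: j = 1.
C(15,1) = 15; (-2)^1 = -2; 2^14 = 16384.
Coefficient = 15 · (-2) · 16384 = -491520.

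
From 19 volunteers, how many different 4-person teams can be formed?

3876

This is C(19,4) = 3876.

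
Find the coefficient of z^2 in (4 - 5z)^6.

96000

The general term is C(6,j)·(4)^j·(-5z)^(6-j); the z^2 term has j = 4.
C(6,4) = 15.
Coefficient = C(6,4) · 4^4 · (-5)^2 = 15 · 256 · 25 = 96000.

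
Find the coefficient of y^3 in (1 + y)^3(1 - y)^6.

8

Coefficient of y^3 = Σ_{j} C(3,j)·1^j·C(6,3-j)·(-1)^(3-j) for j from 0 to 3.
= (-20) + 45 + (-18) + 1 = 8.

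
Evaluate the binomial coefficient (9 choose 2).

36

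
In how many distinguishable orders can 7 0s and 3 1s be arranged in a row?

Choose positions for the 0s: C(10,7) = 120.

120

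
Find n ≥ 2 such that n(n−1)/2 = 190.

20

n(n−1)/2 = 190 ⇒ n(n−1) = 380. Since 20·19 = 380, n = 20.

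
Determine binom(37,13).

3562467300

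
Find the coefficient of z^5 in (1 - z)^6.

The general term is C(6,j)·(1)^j·(-z)^(6-j); the z^5 term has j = 1.
C(6,1) = 6.
Coefficient = C(6,1) · (-1)^5 = 6 · (-1) = -6.

-6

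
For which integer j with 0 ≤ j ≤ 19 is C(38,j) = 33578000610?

18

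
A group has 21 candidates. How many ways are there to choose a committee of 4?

5985

This is C(21,4) = 5985.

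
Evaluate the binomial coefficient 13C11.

78

C(13,11) = C(13,2) by symmetry.
C(13,2) = (13·12) / 2! = 156 / 2 = 78.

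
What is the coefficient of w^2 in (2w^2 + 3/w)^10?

2449440

General term: C(10,j)·(2w^2)^j·(3/w)^(10-j), with w-exponent 2j − 1(10−j) = 3j − 10.
Set 3j − 10 = 2: j = 4.
C(10,4) = 210; 2^4 = 16; 3^6 = 729.
Coefficient = 210 · 16 · 729 = 2449440.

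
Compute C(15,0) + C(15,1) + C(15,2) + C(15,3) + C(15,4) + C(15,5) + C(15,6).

1 + 15 + 105 + 455 + 1365 + 3003 + 5005 = 9949.

9949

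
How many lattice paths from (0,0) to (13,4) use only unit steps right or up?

2380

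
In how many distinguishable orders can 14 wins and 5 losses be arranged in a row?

11628

Choose positions for the wins: C(19,14) = 11628.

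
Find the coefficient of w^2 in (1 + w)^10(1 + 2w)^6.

225

Coefficient of w^2 = Σ_{j} C(10,j)·1^j·C(6,2-j)·2^(2-j) for j from 0 to 2.
= 60 + 120 + 45 = 225.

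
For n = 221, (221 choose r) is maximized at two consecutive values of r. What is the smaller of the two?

For odd n = 221, C(221,r) peaks at r = (n−1)/2 and (n+1)/2; the smaller is 110.

110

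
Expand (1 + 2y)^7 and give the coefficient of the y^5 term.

672

The general term is C(7,j)·(1)^j·(2y)^(7-j); the y^5 term has j = 2.
C(7,2) = 21.
Coefficient = C(7,2) · 2^5 = 21 · 32 = 672.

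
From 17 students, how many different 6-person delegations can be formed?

12376

This is C(17,6) = 12376.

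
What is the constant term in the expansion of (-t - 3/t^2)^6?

135

General term: C(6,j)·(-t)^j·(-3/t^2)^(6-j), with t-exponent 1j − 2(6−j) = 3j − 12.
Set 3j − 12 = 0: j = 4.
C(6,4) = 15; (-1)^4 = 1; (-3)^2 = 9.
Coefficient = 15 · 1 · 9 = 135.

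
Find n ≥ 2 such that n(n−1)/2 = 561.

n(n−1)/2 = 561 ⇒ n(n−1) = 1122. Since 34·33 = 1122, n = 34.

34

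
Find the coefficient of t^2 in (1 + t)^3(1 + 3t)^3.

57

Coefficient of t^2 = Σ_{j} C(3,j)·1^j·C(3,2-j)·3^(2-j) for j from 0 to 2.
= 27 + 27 + 3 = 57.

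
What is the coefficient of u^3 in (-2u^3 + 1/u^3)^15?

1647360

General term: C(15,j)·(-2u^3)^j·(1/u^3)^(15-j), with u-exponent 3j − 3(15−j) = 6j − 45.
Set 6j − 45 = 3: j = 8.
C(15,8) = 6435; (-2)^8 = 256; 1^7 = 1.
Coefficient = 6435 · 256 · 1 = 1647360.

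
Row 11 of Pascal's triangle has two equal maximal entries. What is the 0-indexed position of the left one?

For odd n = 11, C(11,m) peaks at m = (n−1)/2 and (n+1)/2; the lower is 5.

5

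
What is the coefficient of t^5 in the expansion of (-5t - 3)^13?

The general term is C(13,j)·(-5t)^j·(-3)^(13-j); the t^5 term has j = 5.
C(13,5) = 1287.
Coefficient = C(13,5) · (-5)^5 · (-3)^8 = 1287 · (-3125) · 6561 = -26387521875.

-26387521875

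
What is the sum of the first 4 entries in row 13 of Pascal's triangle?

1 + 13 + 78 + 286 = 378.

378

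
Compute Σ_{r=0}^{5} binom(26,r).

83682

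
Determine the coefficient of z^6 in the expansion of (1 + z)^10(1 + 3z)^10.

2012520

Coefficient of z^6 = Σ_{j} C(10,j)·1^j·C(10,6-j)·3^(6-j) for j from 0 to 6.
= 153090 + 612360 + 765450 + 388800 + 85050 + 7560 + 210 = 2012520.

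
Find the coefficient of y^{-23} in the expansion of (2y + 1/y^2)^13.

26

General term: C(13,j)·(2y)^j·(1/y^2)^(13-j), with y-exponent 1j − 2(13−j) = 3j − 26.
Set 3j − 26 = -23: j = 1.
C(13,1) = 13; 2^1 = 2; 1^12 = 1.
Coefficient = 13 · 2 · 1 = 26.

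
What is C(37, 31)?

2324784

C(37,31) = C(37,6) by symmetry.
C(37,6) = (37·36·35·34·33·32) / 6! = 1673844480 / 720 = 2324784.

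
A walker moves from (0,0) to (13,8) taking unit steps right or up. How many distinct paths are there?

203490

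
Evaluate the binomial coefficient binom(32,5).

201376

C(32,5) = (32·31·30·29·28) / 5! = 24165120 / 120 = 201376.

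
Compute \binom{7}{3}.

C(7,3) = (7·6·5) / 3! = 210 / 6 = 35.

35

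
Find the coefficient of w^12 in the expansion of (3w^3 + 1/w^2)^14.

General term: C(14,j)·(3w^3)^j·(1/w^2)^(14-j), with w-exponent 3j − 2(14−j) = 5j − 28.
Set 5j − 28 = 12: j = 8.
C(14,8) = 3003; 3^8 = 6561; 1^6 = 1.
Coefficient = 3003 · 6561 · 1 = 19702683.

19702683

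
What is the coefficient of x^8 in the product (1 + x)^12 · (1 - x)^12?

495

Coefficient of x^8 = Σ_{j} C(12,j)·1^j·C(12,8-j)·(-1)^(8-j) for j from 0 to 8.
= 495 + (-9504) + 60984 + (-174240) + 245025 + (-174240) + 60984 + (-9504) + 495 = 495.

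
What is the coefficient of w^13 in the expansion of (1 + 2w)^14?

114688

The general term is C(14,j)·(1)^j·(2w)^(14-j); the w^13 term has j = 1.
C(14,1) = 14.
Coefficient = C(14,1) · 2^13 = 14 · 8192 = 114688.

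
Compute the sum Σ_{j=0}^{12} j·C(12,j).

Differentiating (1+x)^12 and setting x=1: Σ j·C(12,j) = 12·2^11 = 24576.

24576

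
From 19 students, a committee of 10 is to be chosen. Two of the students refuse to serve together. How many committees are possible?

All 10-subsets: C(19,10) = 92378. Those containing both fixed elements: C(17,8) = 24310.
92378 − 24310 = 68068.

68068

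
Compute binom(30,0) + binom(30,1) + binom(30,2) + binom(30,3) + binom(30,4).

1 + 30 + 435 + 4060 + 27405 = 31931.

31931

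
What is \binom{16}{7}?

11440

C(16,7) = (16·15·14·13·12·11·10) / 7! = 57657600 / 5040 = 11440.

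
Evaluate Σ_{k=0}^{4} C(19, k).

1 + 19 + 171 + 969 + 3876 = 5036.

5036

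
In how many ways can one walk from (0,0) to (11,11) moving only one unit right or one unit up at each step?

705432

Each path is a sequence of 22 steps with 11 rights: C(22,11) = 705432.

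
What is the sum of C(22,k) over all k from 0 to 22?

The entries of row 22 sum to 2^22 = 4194304.

4194304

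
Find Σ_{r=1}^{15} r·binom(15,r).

245760

Since r·C(15,r) = 15·C(14,r−1), the sum is 15·2^14 = 15·16384 = 245760.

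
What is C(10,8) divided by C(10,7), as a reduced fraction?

3/8

C(n,k+1)/C(n,k) = (n−k)/(k+1) = (10−7)/(7+1) = 3/8.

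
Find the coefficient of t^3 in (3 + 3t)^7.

The general term is C(7,j)·(3)^j·(3t)^(7-j); the t^3 term has j = 4.
C(7,4) = 35.
Coefficient = C(7,4) · 3^4 · 3^3 = 35 · 81 · 27 = 76545.

76545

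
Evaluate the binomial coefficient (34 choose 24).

131128140

C(34,24) = C(34,10) by symmetry.
C(34,10) = (34·33·32·31·30·29·28·27·26·25) / 10! = 475837794432000 / 3628800 = 131128140.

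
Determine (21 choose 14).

116280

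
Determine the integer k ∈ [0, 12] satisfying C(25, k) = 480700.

7

C(25,k) increases on 0 ≤ k ≤ 12. C(25,6) = 177100 and C(25,7) = 480700, so k = 7.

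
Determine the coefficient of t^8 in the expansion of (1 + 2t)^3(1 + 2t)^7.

(1 + 2t)^3(1 + 2t)^7 = (1 + 2t)^10, so the coefficient of t^8 is C(10,8)·2^8 = 45·256 = 11520.

11520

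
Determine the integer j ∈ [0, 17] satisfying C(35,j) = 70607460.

9

C(35,j) increases on 0 ≤ j ≤ 17. C(35,8) = 23535820 and C(35,9) = 70607460, so j = 9.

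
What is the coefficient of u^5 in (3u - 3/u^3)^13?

General term: C(13,j)·(3u)^j·(-3/u^3)^(13-j), with u-exponent 1j − 3(13−j) = 4j − 39.
Set 4j − 39 = 5: j = 11.
C(13,11) = 78; 3^11 = 177147; (-3)^2 = 9.
Coefficient = 78 · 177147 · 9 = 124357194.

124357194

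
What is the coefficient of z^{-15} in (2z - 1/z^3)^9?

672

General term: C(9,j)·(2z)^j·(-1/z^3)^(9-j), with z-exponent 1j − 3(9−j) = 4j − 27.
Set 4j − 27 = -15: j = 3.
C(9,3) = 84; 2^3 = 8; (-1)^6 = 1.
Coefficient = 84 · 8 · 1 = 672.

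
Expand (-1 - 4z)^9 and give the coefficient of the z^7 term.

The general term is C(9,j)·(-1)^j·(-4z)^(9-j); the z^7 term has j = 2.
C(9,2) = 36.
Coefficient = C(9,2) · (-4)^7 = 36 · (-16384) = -589824.

-589824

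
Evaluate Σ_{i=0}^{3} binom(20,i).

1351

1 + 20 + 190 + 1140 = 1351.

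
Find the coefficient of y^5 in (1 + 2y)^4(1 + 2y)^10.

Coefficient of y^5 = Σ_{j} C(4,j)·2^j·C(10,5-j)·2^(5-j) for j from 0 to 4.
= 8064 + 26880 + 23040 + 5760 + 320 = 64064.

64064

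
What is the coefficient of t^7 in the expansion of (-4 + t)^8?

The general term is C(8,j)·(-4)^j·(t)^(8-j); the t^7 term has j = 1.
C(8,1) = 8.
Coefficient = C(8,1) · (-4)^1 = 8 · (-4) = -32.

-32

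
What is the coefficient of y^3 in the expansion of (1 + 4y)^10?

7680

The general term is C(10,j)·(1)^j·(4y)^(10-j); the y^3 term has j = 7.
C(10,7) = 120.
Coefficient = C(10,7) · 4^3 = 120 · 64 = 7680.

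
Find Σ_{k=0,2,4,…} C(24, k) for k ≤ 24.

Even-k terms of row 24 sum to 2^23 = 8388608.

8388608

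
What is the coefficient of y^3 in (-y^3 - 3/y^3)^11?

General term: C(11,j)·(-y^3)^j·(-3/y^3)^(11-j), with y-exponent 3j − 3(11−j) = 6j − 33.
Set 6j − 33 = 3: j = 6.
C(11,6) = 462; (-1)^6 = 1; (-3)^5 = -243.
Coefficient = 462 · 1 · (-243) = -112266.

-112266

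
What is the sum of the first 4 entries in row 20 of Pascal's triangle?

1351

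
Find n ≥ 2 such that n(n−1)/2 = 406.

n(n−1)/2 = 406 ⇒ n(n−1) = 812. Since 29·28 = 812, n = 29.

29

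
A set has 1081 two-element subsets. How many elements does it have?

n(n−1)/2 = 1081 ⇒ n(n−1) = 2162. Since 47·46 = 2162, n = 47.

47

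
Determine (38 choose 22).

22239974430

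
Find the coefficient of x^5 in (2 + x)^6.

12

The general term is C(6,j)·(2)^j·(x)^(6-j); the x^5 term has j = 1.
C(6,1) = 6.
Coefficient = C(6,1) · 2^1 = 6 · 2 = 12.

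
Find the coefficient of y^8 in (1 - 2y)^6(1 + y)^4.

-144

Coefficient of y^8 = Σ_{j} C(6,j)·(-2)^j·C(4,8-j)·1^(8-j) for j from 4 to 6.
= 240 + (-768) + 384 = -144.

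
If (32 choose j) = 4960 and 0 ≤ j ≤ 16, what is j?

3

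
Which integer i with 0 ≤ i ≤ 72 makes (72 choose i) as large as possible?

36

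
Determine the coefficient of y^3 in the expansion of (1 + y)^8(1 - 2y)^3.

-24

Coefficient of y^3 = Σ_{j} C(8,j)·1^j·C(3,3-j)·(-2)^(3-j) for j from 0 to 3.
= (-8) + 96 + (-168) + 56 = -24.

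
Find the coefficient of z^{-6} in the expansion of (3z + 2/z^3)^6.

4320

General term: C(6,j)·(3z)^j·(2/z^3)^(6-j), with z-exponent 1j − 3(6−j) = 4j − 18.
Set 4j − 18 = -6: j = 3.
C(6,3) = 20; 3^3 = 27; 2^3 = 8.
Coefficient = 20 · 27 · 8 = 4320.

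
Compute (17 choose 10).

19448

C(17,10) = C(17,7) by symmetry.
C(17,7) = (17·16·15·14·13·12·11) / 7! = 98017920 / 5040 = 19448.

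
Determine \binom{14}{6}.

C(14,6) = (14·13·12·11·10·9) / 6! = 2162160 / 720 = 3003.

3003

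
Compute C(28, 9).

C(28,9) = (28·27·26·25·24·23·22·21·20) / 9! = 2506375872000 / 362880 = 6906900.

6906900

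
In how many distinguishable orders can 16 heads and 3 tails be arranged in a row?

Choose positions for the heads: C(19,16) = 969.

969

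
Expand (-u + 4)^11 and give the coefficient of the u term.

-11534336

The general term is C(11,j)·(-u)^j·(4)^(11-j); the u^1 term has j = 1.
C(11,1) = 11.
Coefficient = C(11,1) · (-1)^1 · 4^10 = 11 · (-1) · 1048576 = -11534336.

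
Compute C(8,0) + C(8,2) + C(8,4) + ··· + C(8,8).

Even-i terms of row 8 sum to 2^7 = 128.

128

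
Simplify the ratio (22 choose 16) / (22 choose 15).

7/16

C(n,k+1)/C(n,k) = (n−k)/(k+1) = (22−15)/(15+1) = 7/16.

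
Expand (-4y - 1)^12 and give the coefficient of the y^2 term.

1056

The general term is C(12,j)·(-4y)^j·(-1)^(12-j); the y^2 term has j = 2.
C(12,2) = 66.
Coefficient = C(12,2) · (-4)^2 = 66 · 16 = 1056.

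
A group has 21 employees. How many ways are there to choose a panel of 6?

54264

This is C(21,6) = 54264.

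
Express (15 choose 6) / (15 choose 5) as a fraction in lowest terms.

C(n,k+1)/C(n,k) = (n−k)/(k+1) = (15−5)/(5+1) = 10/6 = 5/3.

5/3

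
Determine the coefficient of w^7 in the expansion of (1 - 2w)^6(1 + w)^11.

Coefficient of w^7 = Σ_{j} C(6,j)·(-2)^j·C(11,7-j)·1^(7-j) for j from 0 to 6.
= 330 + (-5544) + 27720 + (-52800) + 39600 + (-10560) + 704 = -550.

-550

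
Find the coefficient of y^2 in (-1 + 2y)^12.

264

The general term is C(12,j)·(-1)^j·(2y)^(12-j); the y^2 term has j = 10.
C(12,10) = 66.
Coefficient = C(12,10) · 2^2 = 66 · 4 = 264.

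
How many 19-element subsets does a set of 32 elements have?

347373600

C(32,19) = C(32,13) by symmetry.
C(32,13) = (32·31·30·29·28·27·26·25·24·23·22·21·20) / 13! = 2163102632570880000 / 6227020800 = 347373600.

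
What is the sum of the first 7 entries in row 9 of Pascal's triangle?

1 + 9 + 36 + 84 + 126 + 126 + 84 = 466.

466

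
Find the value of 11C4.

330

C(11,4) = (11·10·9·8) / 4! = 7920 / 24 = 330.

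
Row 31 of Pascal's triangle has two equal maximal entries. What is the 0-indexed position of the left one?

15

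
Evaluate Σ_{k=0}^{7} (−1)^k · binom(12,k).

The partial alternating sum Σ_{k=0}^{7} (−1)^k C(12,k) = (−1)^7 C(11,7) = -330.

-330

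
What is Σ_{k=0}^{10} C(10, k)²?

Σ C(10,k)² is the coefficient of x^10 in (1+x)^10(1+x)^10 = (1+x)^20, i.e. C(20,10) = 184756.

184756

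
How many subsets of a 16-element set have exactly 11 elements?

4368

Choose the 11 positions: C(16,11) = 4368.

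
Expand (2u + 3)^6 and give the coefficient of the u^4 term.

The general term is C(6,j)·(2u)^j·(3)^(6-j); the u^4 term has j = 4.
C(6,4) = 15.
Coefficient = C(6,4) · 2^4 · 3^2 = 15 · 16 · 9 = 2160.

2160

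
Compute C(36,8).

C(36,8) = (36·35·34·33·32·31·30·29) / 8! = 1220096908800 / 40320 = 30260340.

30260340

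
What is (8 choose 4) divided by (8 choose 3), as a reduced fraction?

5/4

C(n,k+1)/C(n,k) = (n−k)/(k+1) = (8−3)/(3+1) = 5/4.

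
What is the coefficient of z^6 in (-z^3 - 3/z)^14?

39405366

General term: C(14,j)·(-z^3)^j·(-3/z)^(14-j), with z-exponent 3j − 1(14−j) = 4j − 14.
Set 4j − 14 = 6: j = 5.
C(14,5) = 2002; (-1)^5 = -1; (-3)^9 = -19683.
Coefficient = 2002 · (-1) · (-19683) = 39405366.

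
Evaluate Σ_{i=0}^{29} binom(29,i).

536870912

Setting x = 1 in (1+x)^29 gives Σ C(29,i) = 2^29 = 536870912.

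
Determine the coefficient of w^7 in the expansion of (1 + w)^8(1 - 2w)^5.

-48

Coefficient of w^7 = Σ_{j} C(8,j)·1^j·C(5,7-j)·(-2)^(7-j) for j from 2 to 7.
= (-896) + 4480 + (-5600) + 2240 + (-280) + 8 = -48.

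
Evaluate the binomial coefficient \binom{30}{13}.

119759850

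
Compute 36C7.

8347680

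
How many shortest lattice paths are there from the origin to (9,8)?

Each path is a sequence of 17 steps with 9 rights: C(17,9) = 24310.

24310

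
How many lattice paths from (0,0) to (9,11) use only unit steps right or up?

Each path is a sequence of 20 steps with 9 rights: C(20,9) = 167960.

167960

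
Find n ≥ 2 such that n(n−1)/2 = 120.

16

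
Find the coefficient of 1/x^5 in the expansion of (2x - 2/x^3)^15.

General term: C(15,j)·(2x)^j·(-2/x^3)^(15-j), with x-exponent 1j − 3(15−j) = 4j − 45.
Set 4j − 45 = -5: j = 10.
C(15,10) = 3003; 2^10 = 1024; (-2)^5 = -32.
Coefficient = 3003 · 1024 · (-32) = -98402304.

-98402304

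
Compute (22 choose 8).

319770

C(22,8) = (22·21·20·19·18·17·16·15) / 8! = 12893126400 / 40320 = 319770.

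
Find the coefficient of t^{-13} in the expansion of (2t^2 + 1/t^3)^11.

5280

General term: C(11,j)·(2t^2)^j·(1/t^3)^(11-j), with t-exponent 2j − 3(11−j) = 5j − 33.
Set 5j − 33 = -13: j = 4.
C(11,4) = 330; 2^4 = 16; 1^7 = 1.
Coefficient = 330 · 16 · 1 = 5280.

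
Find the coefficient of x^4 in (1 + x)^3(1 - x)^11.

-11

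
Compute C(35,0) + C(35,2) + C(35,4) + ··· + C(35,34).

17179869184

Even-i terms of row 35 sum to 2^34 = 17179869184.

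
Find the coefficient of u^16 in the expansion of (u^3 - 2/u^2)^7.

General term: C(7,j)·(u^3)^j·(-2/u^2)^(7-j), with u-exponent 3j − 2(7−j) = 5j − 14.
Set 5j − 14 = 16: j = 6.
C(7,6) = 7; 1^6 = 1; (-2)^1 = -2.
Coefficient = 7 · 1 · (-2) = -14.

-14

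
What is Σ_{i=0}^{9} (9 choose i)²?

48620

Σ C(9,i)² is the coefficient of x^9 in (1+x)^9(1+x)^9 = (1+x)^18, i.e. C(18,9) = 48620.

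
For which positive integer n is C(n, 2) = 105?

n(n−1)/2 = 105 ⇒ n(n−1) = 210. Since 15·14 = 210, n = 15.

15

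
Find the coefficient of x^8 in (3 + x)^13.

The general term is C(13,j)·(3)^j·(x)^(13-j); the x^8 term has j = 5.
C(13,5) = 1287.
Coefficient = C(13,5) · 3^5 = 1287 · 243 = 312741.

312741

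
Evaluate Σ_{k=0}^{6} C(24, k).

1 + 24 + 276 + 2024 + 10626 + 42504 + 134596 = 190051.

190051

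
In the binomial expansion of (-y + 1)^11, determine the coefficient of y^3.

The general term is C(11,j)·(-y)^j·(1)^(11-j); the y^3 term has j = 3.
C(11,3) = 165.
Coefficient = C(11,3) · (-1)^3 = 165 · (-1) = -165.

-165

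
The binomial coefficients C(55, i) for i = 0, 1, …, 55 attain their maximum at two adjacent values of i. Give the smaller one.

For odd n = 55, C(55,i) peaks at i = (n−1)/2 and (n+1)/2; the smaller is 27.

27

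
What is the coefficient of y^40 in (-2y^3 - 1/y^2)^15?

-245760

General term: C(15,j)·(-2y^3)^j·(-1/y^2)^(15-j), with y-exponent 3j − 2(15−j) = 5j − 30.
Set 5j − 30 = 40: j = 14.
C(15,14) = 15; (-2)^14 = 16384; (-1)^1 = -1.
Coefficient = 15 · 16384 · (-1) = -245760.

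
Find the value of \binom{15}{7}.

6435

C(15,7) = (15·14·13·12·11·10·9) / 7! = 32432400 / 5040 = 6435.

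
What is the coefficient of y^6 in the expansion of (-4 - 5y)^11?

The general term is C(11,j)·(-4)^j·(-5y)^(11-j); the y^6 term has j = 5.
C(11,5) = 462.
Coefficient = C(11,5) · (-4)^5 · (-5)^6 = 462 · (-1024) · 15625 = -7392000000.

-7392000000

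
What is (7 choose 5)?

21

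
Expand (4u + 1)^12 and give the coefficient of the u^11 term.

50331648

The general term is C(12,j)·(4u)^j·(1)^(12-j); the u^11 term has j = 11.
C(12,11) = 12.
Coefficient = C(12,11) · 4^11 = 12 · 4194304 = 50331648.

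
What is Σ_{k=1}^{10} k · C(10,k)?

Differentiating (1+x)^10 and setting x=1: Σ k·C(10,k) = 10·2^9 = 5120.

5120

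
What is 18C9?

C(18,9) = (18·17·16·15·14·13·12·11·10) / 9! = 17643225600 / 362880 = 48620.

48620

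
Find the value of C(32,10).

C(32,10) = (32·31·30·29·28·27·26·25·24·23) / 10! = 234102016512000 / 3628800 = 64512240.

64512240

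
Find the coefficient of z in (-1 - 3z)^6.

18

The general term is C(6,j)·(-1)^j·(-3z)^(6-j); the z^1 term has j = 5.
C(6,5) = 6.
Coefficient = C(6,5) · (-1)^5 · (-3)^1 = 6 · (-1) · (-3) = 18.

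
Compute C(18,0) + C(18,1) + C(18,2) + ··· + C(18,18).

262144

The entries of row 18 sum to 2^18 = 262144.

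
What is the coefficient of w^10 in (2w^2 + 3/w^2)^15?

747242496

General term: C(15,j)·(2w^2)^j·(3/w^2)^(15-j), with w-exponent 2j − 2(15−j) = 4j − 30.
Set 4j − 30 = 10: j = 10.
C(15,10) = 3003; 2^10 = 1024; 3^5 = 243.
Coefficient = 3003 · 1024 · 243 = 747242496.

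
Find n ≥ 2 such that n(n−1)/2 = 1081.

47

n(n−1)/2 = 1081 ⇒ n(n−1) = 2162. Since 47·46 = 2162, n = 47.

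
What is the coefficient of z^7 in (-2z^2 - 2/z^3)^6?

384

General term: C(6,j)·(-2z^2)^j·(-2/z^3)^(6-j), with z-exponent 2j − 3(6−j) = 5j − 18.
Set 5j − 18 = 7: j = 5.
C(6,5) = 6; (-2)^5 = -32; (-2)^1 = -2.
Coefficient = 6 · (-32) · (-2) = 384.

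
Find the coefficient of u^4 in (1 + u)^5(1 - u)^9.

Coefficient of u^4 = Σ_{j} C(5,j)·1^j·C(9,4-j)·(-1)^(4-j) for j from 0 to 4.
= 126 + (-420) + 360 + (-90) + 5 = -19.

-19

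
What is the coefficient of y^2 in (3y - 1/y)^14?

General term: C(14,j)·(3y)^j·(-1/y)^(14-j), with y-exponent 1j − 1(14−j) = 2j − 14.
Set 2j − 14 = 2: j = 8.
C(14,8) = 3003; 3^8 = 6561; (-1)^6 = 1.
Coefficient = 3003 · 6561 · 1 = 19702683.

19702683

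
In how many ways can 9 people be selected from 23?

This is C(23,9) = 817190.

817190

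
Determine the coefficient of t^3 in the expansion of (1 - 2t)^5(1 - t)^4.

Coefficient of t^3 = Σ_{j} C(5,j)·(-2)^j·C(4,3-j)·(-1)^(3-j) for j from 0 to 3.
= (-4) + (-60) + (-160) + (-80) = -304.

-304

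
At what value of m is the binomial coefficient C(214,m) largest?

107

C(214,m) is maximized at m = 214/2 = 107.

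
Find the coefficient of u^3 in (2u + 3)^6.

4320

The general term is C(6,j)·(2u)^j·(3)^(6-j); the u^3 term has j = 3.
C(6,3) = 20.
Coefficient = C(6,3) · 2^3 · 3^3 = 20 · 8 · 27 = 4320.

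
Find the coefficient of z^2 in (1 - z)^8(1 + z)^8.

Coefficient of z^2 = Σ_{j} C(8,j)·(-1)^j·C(8,2-j)·1^(2-j) for j from 0 to 2.
= 28 + (-64) + 28 = -8.

-8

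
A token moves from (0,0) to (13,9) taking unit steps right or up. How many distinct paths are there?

Each path is a sequence of 22 steps with 13 rights: C(22,13) = 497420.

497420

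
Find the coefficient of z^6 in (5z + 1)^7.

109375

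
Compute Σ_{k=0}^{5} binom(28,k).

1 + 28 + 378 + 3276 + 20475 + 98280 = 122438.

122438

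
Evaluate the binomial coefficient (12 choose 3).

220

C(12,3) = (12·11·10) / 3! = 1320 / 6 = 220.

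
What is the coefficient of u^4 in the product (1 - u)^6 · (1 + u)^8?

9

Coefficient of u^4 = Σ_{j} C(6,j)·(-1)^j·C(8,4-j)·1^(4-j) for j from 0 to 4.
= 70 + (-336) + 420 + (-160) + 15 = 9.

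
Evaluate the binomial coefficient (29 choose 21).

4292145

C(29,21) = C(29,8) by symmetry.
C(29,8) = (29·28·27·26·25·24·23·22) / 8! = 173059286400 / 40320 = 4292145.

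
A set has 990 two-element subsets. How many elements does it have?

45

n(n−1)/2 = 990 ⇒ n(n−1) = 1980. Since 45·44 = 1980, n = 45.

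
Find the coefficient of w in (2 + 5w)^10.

The general term is C(10,j)·(2)^j·(5w)^(10-j); the w^1 term has j = 9.
C(10,9) = 10.
Coefficient = C(10,9) · 2^9 · 5^1 = 10 · 512 · 5 = 25600.

25600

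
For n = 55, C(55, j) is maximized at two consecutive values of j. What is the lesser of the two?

For odd n = 55, C(55,j) peaks at j = (n−1)/2 and (n+1)/2; the lesser is 27.

27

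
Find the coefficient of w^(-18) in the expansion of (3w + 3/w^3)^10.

7085880

General term: C(10,j)·(3w)^j·(3/w^3)^(10-j), with w-exponent 1j − 3(10−j) = 4j − 30.
Set 4j − 30 = -18: j = 3.
C(10,3) = 120; 3^3 = 27; 3^7 = 2187.
Coefficient = 120 · 27 · 2187 = 7085880.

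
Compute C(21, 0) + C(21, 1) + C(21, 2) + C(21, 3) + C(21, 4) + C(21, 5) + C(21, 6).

82160

1 + 21 + 210 + 1330 + 5985 + 20349 + 54264 = 82160.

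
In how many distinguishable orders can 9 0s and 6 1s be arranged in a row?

5005

Choose positions for the 0s: C(15,9) = 5005.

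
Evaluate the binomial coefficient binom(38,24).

9669554100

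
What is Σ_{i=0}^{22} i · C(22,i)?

Differentiating (1+x)^22 and setting x=1: Σ i·C(22,i) = 22·2^21 = 46137344.

46137344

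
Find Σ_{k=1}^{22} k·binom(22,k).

46137344

Since k·C(22,k) = 22·C(21,k−1), the sum is 22·2^21 = 22·2097152 = 46137344.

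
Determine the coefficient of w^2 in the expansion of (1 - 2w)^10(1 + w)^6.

Coefficient of w^2 = Σ_{j} C(10,j)·(-2)^j·C(6,2-j)·1^(2-j) for j from 0 to 2.
= 15 + (-120) + 180 = 75.

75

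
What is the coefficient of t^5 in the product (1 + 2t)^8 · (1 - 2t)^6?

Coefficient of t^5 = Σ_{j} C(8,j)·2^j·C(6,5-j)·(-2)^(5-j) for j from 0 to 5.
= (-192) + 3840 + (-17920) + 26880 + (-13440) + 1792 = 960.

960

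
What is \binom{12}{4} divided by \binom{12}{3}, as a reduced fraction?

9/4

C(n,k+1)/C(n,k) = (n−k)/(k+1) = (12−3)/(3+1) = 9/4.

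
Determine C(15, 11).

C(15,11) = C(15,4) by symmetry.
C(15,4) = (15·14·13·12) / 4! = 32760 / 24 = 1365.

1365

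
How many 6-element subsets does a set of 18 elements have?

18564

C(18,6) = (18·17·16·15·14·13) / 6! = 13366080 / 720 = 18564.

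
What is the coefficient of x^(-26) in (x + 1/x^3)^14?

1001

General term: C(14,j)·(x)^j·(1/x^3)^(14-j), with x-exponent 1j − 3(14−j) = 4j − 42.
Set 4j − 42 = -26: j = 4.
C(14,4) = 1001; 1^4 = 1; 1^10 = 1.
Coefficient = 1001 · 1 · 1 = 1001.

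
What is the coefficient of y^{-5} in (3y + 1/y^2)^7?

General term: C(7,j)·(3y)^j·(1/y^2)^(7-j), with y-exponent 1j − 2(7−j) = 3j − 14.
Set 3j − 14 = -5: j = 3.
C(7,3) = 35; 3^3 = 27; 1^4 = 1.
Coefficient = 35 · 27 · 1 = 945.

945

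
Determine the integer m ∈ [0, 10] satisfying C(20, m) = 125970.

C(20,m) increases on 0 ≤ m ≤ 10. C(20,7) = 77520 and C(20,8) = 125970, so m = 8.

8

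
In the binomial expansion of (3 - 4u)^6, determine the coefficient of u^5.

The general term is C(6,j)·(3)^j·(-4u)^(6-j); the u^5 term has j = 1.
C(6,1) = 6.
Coefficient = C(6,1) · 3^1 · (-4)^5 = 6 · 3 · (-1024) = -18432.

-18432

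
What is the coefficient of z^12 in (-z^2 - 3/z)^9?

General term: C(9,j)·(-z^2)^j·(-3/z)^(9-j), with z-exponent 2j − 1(9−j) = 3j − 9.
Set 3j − 9 = 12: j = 7.
C(9,7) = 36; (-1)^7 = -1; (-3)^2 = 9.
Coefficient = 36 · (-1) · 9 = -324.

-324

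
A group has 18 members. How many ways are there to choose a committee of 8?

This is C(18,8) = 43758.

43758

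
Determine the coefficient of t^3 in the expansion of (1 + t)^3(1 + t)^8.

(1 + t)^3(1 + t)^8 = (1 + t)^11, so the coefficient of t^3 is C(11,3)·1^3 = 165·1 = 165.

165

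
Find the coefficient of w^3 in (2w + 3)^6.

4320

The general term is C(6,j)·(2w)^j·(3)^(6-j); the w^3 term has j = 3.
C(6,3) = 20.
Coefficient = C(6,3) · 2^3 · 3^3 = 20 · 8 · 27 = 4320.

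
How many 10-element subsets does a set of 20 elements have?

184756

C(20,10) = (20·19·18·17·16·15·14·13·12·11) / 10! = 670442572800 / 3628800 = 184756.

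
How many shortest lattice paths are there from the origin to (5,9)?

Each path is a sequence of 14 steps with 5 rights: C(14,5) = 2002.

2002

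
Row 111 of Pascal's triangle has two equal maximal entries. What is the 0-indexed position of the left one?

55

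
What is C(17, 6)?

C(17,6) = (17·16·15·14·13·12) / 6! = 8910720 / 720 = 12376.

12376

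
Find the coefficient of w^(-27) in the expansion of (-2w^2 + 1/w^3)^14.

-2912

General term: C(14,j)·(-2w^2)^j·(1/w^3)^(14-j), with w-exponent 2j − 3(14−j) = 5j − 42.
Set 5j − 42 = -27: j = 3.
C(14,3) = 364; (-2)^3 = -8; 1^11 = 1.
Coefficient = 364 · (-8) · 1 = -2912.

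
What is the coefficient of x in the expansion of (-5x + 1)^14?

-70

The general term is C(14,j)·(-5x)^j·(1)^(14-j); the x^1 term has j = 1.
C(14,1) = 14.
Coefficient = C(14,1) · (-5)^1 = 14 · (-5) = -70.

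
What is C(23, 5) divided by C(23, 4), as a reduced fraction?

19/5

C(n,k+1)/C(n,k) = (n−k)/(k+1) = (23−4)/(4+1) = 19/5.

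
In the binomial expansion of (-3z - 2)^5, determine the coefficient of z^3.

The general term is C(5,j)·(-3z)^j·(-2)^(5-j); the z^3 term has j = 3.
C(5,3) = 10.
Coefficient = C(5,3) · (-3)^3 · (-2)^2 = 10 · (-27) · 4 = -1080.

-1080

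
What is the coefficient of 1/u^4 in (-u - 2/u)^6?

192

General term: C(6,j)·(-u)^j·(-2/u)^(6-j), with u-exponent 1j − 1(6−j) = 2j − 6.
Set 2j − 6 = -4: j = 1.
C(6,1) = 6; (-1)^1 = -1; (-2)^5 = -32.
Coefficient = 6 · (-1) · (-32) = 192.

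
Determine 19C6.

27132

C(19,6) = (19·18·17·16·15·14) / 6! = 19535040 / 720 = 27132.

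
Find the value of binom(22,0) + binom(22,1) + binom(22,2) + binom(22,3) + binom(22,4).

1 + 22 + 231 + 1540 + 7315 = 9109.

9109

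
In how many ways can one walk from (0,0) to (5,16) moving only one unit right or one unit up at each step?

20349

Each path is a sequence of 21 steps with 5 rights: C(21,5) = 20349.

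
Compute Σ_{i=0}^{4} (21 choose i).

7547

1 + 21 + 210 + 1330 + 5985 = 7547.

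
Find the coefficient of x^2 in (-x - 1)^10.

The general term is C(10,j)·(-x)^j·(-1)^(10-j); the x^2 term has j = 2.
C(10,2) = 45.
Coefficient = C(10,2) = 45.

45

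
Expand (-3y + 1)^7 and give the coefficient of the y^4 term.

2835

The general term is C(7,j)·(-3y)^j·(1)^(7-j); the y^4 term has j = 4.
C(7,4) = 35.
Coefficient = C(7,4) · (-3)^4 = 35 · 81 = 2835.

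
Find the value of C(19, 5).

C(19,5) = (19·18·17·16·15) / 5! = 1395360 / 120 = 11628.

11628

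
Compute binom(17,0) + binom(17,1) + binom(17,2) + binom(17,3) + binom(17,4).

1 + 17 + 136 + 680 + 2380 = 3214.

3214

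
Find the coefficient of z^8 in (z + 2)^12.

7920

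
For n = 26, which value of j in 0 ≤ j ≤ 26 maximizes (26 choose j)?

13

C(26,j) is maximized at j = 26/2 = 13.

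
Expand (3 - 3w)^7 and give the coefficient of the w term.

-15309

The general term is C(7,j)·(3)^j·(-3w)^(7-j); the w^1 term has j = 6.
C(7,6) = 7.
Coefficient = C(7,6) · 3^6 · (-3)^1 = 7 · 729 · (-3) = -15309.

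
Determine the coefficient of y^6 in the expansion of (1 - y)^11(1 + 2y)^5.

-110

Coefficient of y^6 = Σ_{j} C(11,j)·(-1)^j·C(5,6-j)·2^(6-j) for j from 1 to 6.
= (-352) + 4400 + (-13200) + 13200 + (-4620) + 462 = -110.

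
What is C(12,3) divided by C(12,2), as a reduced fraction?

C(n,k+1)/C(n,k) = (n−k)/(k+1) = (12−2)/(2+1) = 10/3.

10/3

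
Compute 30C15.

C(30,15) = (30·29·28·27·26·25·24·23·22·21·20·19·18·17·16) / 15! = 202843204931727360000 / 1307674368000 = 155117520.

155117520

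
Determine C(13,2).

78

C(13,2) = (13·12) / 2! = 156 / 2 = 78.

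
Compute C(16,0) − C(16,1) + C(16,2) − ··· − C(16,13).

The partial alternating sum Σ_{k=0}^{13} (−1)^k C(16,k) = (−1)^13 C(15,13) = -105.

-105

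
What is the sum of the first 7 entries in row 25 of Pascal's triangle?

245506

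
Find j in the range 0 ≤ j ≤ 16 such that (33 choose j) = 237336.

C(33,j) increases on 0 ≤ j ≤ 16. C(33,4) = 40920 and C(33,5) = 237336, so j = 5.

5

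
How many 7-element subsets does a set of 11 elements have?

330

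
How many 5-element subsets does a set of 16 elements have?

4368

C(16,5) = (16·15·14·13·12) / 5! = 524160 / 120 = 4368.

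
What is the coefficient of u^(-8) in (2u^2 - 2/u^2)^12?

2027520

General term: C(12,j)·(2u^2)^j·(-2/u^2)^(12-j), with u-exponent 2j − 2(12−j) = 4j − 24.
Set 4j − 24 = -8: j = 4.
C(12,4) = 495; 2^4 = 16; (-2)^8 = 256.
Coefficient = 495 · 16 · 256 = 2027520.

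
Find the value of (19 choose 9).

92378

C(19,9) = (19·18·17·16·15·14·13·12·11) / 9! = 33522128640 / 362880 = 92378.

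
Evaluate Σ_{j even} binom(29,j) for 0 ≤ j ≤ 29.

268435456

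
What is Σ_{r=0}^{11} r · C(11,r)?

Since r·C(11,r) = 11·C(10,r−1), the sum is 11·2^10 = 11·1024 = 11264.

11264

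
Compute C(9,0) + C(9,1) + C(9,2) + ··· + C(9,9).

512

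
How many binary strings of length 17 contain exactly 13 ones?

2380

Choose the 13 positions: C(17,13) = 2380.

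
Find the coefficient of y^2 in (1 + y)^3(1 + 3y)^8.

327

Coefficient of y^2 = Σ_{j} C(3,j)·1^j·C(8,2-j)·3^(2-j) for j from 0 to 2.
= 252 + 72 + 3 = 327.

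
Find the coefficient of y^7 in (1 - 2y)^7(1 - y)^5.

-16172

Coefficient of y^7 = Σ_{j} C(7,j)·(-2)^j·C(5,7-j)·(-1)^(7-j) for j from 2 to 7.
= (-84) + (-1400) + (-5600) + (-6720) + (-2240) + (-128) = -16172.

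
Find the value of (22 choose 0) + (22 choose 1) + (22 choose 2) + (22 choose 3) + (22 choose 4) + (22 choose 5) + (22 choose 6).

1 + 22 + 231 + 1540 + 7315 + 26334 + 74613 = 110056.

110056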